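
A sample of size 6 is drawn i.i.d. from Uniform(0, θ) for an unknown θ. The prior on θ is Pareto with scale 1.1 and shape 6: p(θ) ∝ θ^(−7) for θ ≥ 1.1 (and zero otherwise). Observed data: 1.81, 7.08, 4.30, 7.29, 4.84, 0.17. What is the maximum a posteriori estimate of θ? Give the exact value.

The Uniform(0, θ) likelihood is θ^(−n) for θ ≥ max(xᵢ), zero otherwise. Here max(xᵢ) = 7.29.
Posterior ∝ θ^(−7) · θ^(−6) = θ^(−13) on θ ≥ max(1.1, 7.29) = 7.29.
This density is strictly decreasing in θ, so the posterior mode lies at the lower boundary of the support.

θ̂_MAP = 7.29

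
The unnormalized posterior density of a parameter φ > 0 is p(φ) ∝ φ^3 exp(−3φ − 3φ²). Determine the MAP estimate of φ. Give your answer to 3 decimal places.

ℓ'(φ) = 3/φ − 3 − 6φ. Setting this to zero and multiplying by φ: 6φ² + 3φ − 3 = 0.
φ = (−3 + √(3² + 4·6·3)) / (2·6) = (−3 + √81) / 12 = (−3 + 9)/12 = 1/2.
ℓ''(φ) = −3/φ² − 6 < 0, confirming a maximum.

φ̂_MAP = 0.500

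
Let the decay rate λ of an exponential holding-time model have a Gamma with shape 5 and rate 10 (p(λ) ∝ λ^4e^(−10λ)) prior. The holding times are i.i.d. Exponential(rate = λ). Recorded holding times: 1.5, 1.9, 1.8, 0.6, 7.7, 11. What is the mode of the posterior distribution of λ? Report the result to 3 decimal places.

λ̂_MAP = 0.290

The Exponential(rate=λ) likelihood is ∝ λ^n e^(−λΣtᵢ). Here n = 6 and Σtᵢ = 1.5 + 1.9 + 1.8 + 0.6 + 7.7 + 11 = 24.5.
Posterior ∝ λ^4e^(−10λ) · λ^6e^(−24.5λ) = λ^10e^(−34.5λ), i.e. Gamma(11, 34.5).
Mode = (a−1)/b = 10/34.5 ≈ 0.290.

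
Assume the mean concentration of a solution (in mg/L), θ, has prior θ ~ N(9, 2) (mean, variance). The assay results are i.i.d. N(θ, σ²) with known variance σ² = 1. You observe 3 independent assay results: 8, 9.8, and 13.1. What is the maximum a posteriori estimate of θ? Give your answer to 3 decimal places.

θ̂_MAP = 10.114

n = 3; x̄ = (8 + 9.8 + 13.1)/3 = 30.9/3 = 10.3.
For a Normal prior and Normal likelihood with known variance, the posterior is Normal; its mode equals its mean, the precision-weighted average.
Prior precision 1/σ₀² = 1/2 = 0.5; data precision n/σ² = 3/1 = 3.
θ̂ = (0.5·9 + 3·10.3) / (0.5 + 3) = 35.4/3.5 = 354/35 ≈ 10.114.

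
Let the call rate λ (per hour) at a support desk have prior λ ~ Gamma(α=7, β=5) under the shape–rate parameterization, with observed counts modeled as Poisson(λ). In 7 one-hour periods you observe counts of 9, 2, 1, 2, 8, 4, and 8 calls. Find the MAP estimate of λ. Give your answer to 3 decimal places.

Σxᵢ = 9+2+1+2+8+4+8 = 34, with n = 7.
Posterior ∝ λ^6e^(−5λ) · λ^34e^(−7λ) = λ^40e^(−12λ), i.e. Gamma(shape=41, rate=12).
The mode of a Gamma(a, b) with a ≥ 1 (shape–rate) is (a−1)/b = 40/12 ≈ 3.333.

λ̂_MAP = 3.333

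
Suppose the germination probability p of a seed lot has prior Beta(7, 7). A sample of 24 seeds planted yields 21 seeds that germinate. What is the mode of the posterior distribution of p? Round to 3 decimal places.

Prior: Beta(7, 7).
Data: 21 successes in 24 trials. The binomial likelihood contributes p^21(1−p)^3, so the posterior is Beta(7+21, 7+3) = Beta(28, 10).
For Beta(a, b) with a, b > 1 the mode is (a−1)/(a+b−2) = 27/36 ≈ 0.750.

p̂_MAP = 0.750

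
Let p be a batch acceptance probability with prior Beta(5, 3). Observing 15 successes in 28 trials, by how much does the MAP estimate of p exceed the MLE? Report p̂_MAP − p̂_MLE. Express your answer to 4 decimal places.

MAP − MLE = 0.0231

Posterior is Beta(20, 16); MAP = (20−1)/(36−2) = 19/34 ≈ 0.55882.
MLE ignores the prior: p̂_MLE = k/n = 15/28 ≈ 0.53571.
Difference = 19/34 − 15/28 = 11/476 ≈ 0.0231.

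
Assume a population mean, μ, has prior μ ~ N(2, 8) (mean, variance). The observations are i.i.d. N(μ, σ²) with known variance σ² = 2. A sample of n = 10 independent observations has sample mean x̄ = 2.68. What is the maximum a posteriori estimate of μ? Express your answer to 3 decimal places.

n = 10, x̄ = 2.68.
For a Normal prior and Normal likelihood with known variance, the posterior is Normal; its mode equals its mean, the precision-weighted average.
Prior precision 1/σ₀² = 1/8 = 0.125; data precision n/σ² = 10/2 = 5.
μ̂ = (0.125·2 + 5·2.68) / (0.125 + 5) = 13.65/5.125 = 546/205 ≈ 2.663.

μ̂_MAP = 2.663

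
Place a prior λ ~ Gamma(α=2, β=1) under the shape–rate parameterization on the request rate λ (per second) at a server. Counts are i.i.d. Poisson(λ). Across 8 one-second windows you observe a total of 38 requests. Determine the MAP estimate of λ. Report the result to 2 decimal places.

Σxᵢ = 38, n = 8.
Posterior ∝ λe^(−1λ) · λ^38e^(−8λ) = λ^39e^(−9λ), i.e. Gamma(shape=40, rate=9).
The mode of a Gamma(a, b) with a ≥ 1 (shape–rate) is (a−1)/b = 39/9 ≈ 4.33.

λ̂_MAP = 4.33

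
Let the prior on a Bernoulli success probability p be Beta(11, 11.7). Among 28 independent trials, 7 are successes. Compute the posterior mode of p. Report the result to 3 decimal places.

Prior: Beta(11, 11.7).
Data: 7 successes in 28 trials. The binomial likelihood contributes p^7(1−p)^21, so the posterior is Beta(11+7, 11.7+21) = Beta(18, 32.7).
For Beta(a, b) with a, b > 1 the mode is (a−1)/(a+b−2) = 17/48.7 ≈ 0.349.

p̂_MAP = 0.349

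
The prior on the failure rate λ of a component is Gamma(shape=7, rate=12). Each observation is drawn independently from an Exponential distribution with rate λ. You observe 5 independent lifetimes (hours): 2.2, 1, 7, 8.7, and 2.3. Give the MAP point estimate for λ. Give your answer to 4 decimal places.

λ̂_MAP = 0.3313

The Exponential(rate=λ) likelihood is ∝ λ^n e^(−λΣtᵢ). Here n = 5 and Σtᵢ = 2.2 + 1 + 7 + 8.7 + 2.3 = 21.2.
Posterior ∝ λ^6e^(−12λ) · λ^5e^(−21.2λ) = λ^11e^(−33.2λ), i.e. Gamma(12, 33.2).
Mode = (a−1)/b = 11/33.2 ≈ 0.3313.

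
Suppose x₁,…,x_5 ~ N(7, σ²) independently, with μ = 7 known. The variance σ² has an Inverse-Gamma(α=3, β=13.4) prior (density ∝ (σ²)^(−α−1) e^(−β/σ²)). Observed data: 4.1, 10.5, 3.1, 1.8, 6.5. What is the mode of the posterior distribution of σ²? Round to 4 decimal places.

Sum of squared deviations about the known mean: SS = (4.1−7)² + (10.5−7)² + (3.1−7)² + (1.8−7)² + (6.5−7)² = 63.16.
The Normal likelihood contributes (σ²)^(−n/2) exp(−SS/(2σ²)), so the posterior is Inverse-Gamma(α + n/2, β + SS/2) = Inverse-Gamma(5.5, 44.98).
The mode of Inverse-Gamma(a, b) is b/(a+1) = 44.98/6.5 ≈ 6.9200.

σ̂²_MAP = 6.9200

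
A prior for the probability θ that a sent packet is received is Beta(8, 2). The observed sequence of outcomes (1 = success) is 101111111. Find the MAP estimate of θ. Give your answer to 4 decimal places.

θ̂_MAP = 0.8824

Prior: Beta(8, 2).
Data: 8 successes in 9 trials (from the sequence). The binomial likelihood contributes θ^8(1−θ)^1, so the posterior is Beta(8+8, 2+1) = Beta(16, 3).
For Beta(a, b) with a, b > 1 the mode is (a−1)/(a+b−2) = 15/17 ≈ 0.8824.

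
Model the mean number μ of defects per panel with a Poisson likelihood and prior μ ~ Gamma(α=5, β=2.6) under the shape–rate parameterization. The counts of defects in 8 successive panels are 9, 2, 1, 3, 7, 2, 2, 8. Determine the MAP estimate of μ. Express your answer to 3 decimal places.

Σxᵢ = 9+2+1+3+7+2+2+8 = 34, with n = 8.
Posterior ∝ μ^4e^(−2.6μ) · μ^34e^(−8μ) = μ^38e^(−10.6μ), i.e. Gamma(shape=39, rate=10.6).
The mode of a Gamma(a, b) with a ≥ 1 (shape–rate) is (a−1)/b = 38/10.6 ≈ 3.585.

μ̂_MAP = 3.585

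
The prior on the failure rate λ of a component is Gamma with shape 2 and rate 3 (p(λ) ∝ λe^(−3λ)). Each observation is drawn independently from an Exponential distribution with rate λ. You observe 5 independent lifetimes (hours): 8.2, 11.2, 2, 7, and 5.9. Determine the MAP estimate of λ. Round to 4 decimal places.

The Exponential(rate=λ) likelihood is ∝ λ^n e^(−λΣtᵢ). Here n = 5 and Σtᵢ = 8.2 + 11.2 + 2 + 7 + 5.9 = 34.3.
Posterior ∝ λe^(−3λ) · λ^5e^(−34.3λ) = λ^6e^(−37.3λ), i.e. Gamma(7, 37.3).
Mode = (a−1)/b = 6/37.3 ≈ 0.1609.

λ̂_MAP = 0.1609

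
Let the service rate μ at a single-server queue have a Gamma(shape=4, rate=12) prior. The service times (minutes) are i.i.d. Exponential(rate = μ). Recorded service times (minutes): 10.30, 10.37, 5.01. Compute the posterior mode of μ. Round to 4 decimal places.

The Exponential(rate=μ) likelihood is ∝ μ^n e^(−μΣtᵢ). Here n = 3 and Σtᵢ = 10.30 + 10.37 + 5.01 = 25.68.
Posterior ∝ μ^3e^(−12μ) · μ^3e^(−25.68μ) = μ^6e^(−37.68μ), i.e. Gamma(7, 37.68).
Mode = (a−1)/b = 6/37.68 ≈ 0.1592.

μ̂_MAP = 0.1592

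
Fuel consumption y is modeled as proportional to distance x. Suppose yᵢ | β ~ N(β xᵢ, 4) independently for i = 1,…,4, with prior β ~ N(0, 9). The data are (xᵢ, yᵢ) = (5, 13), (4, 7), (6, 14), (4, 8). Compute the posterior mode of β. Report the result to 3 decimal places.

β̂_MAP = 2.237

log p(β | y) = −Σ(yᵢ − βxᵢ)²/(2·4) − β²/(2·9) + const.
Setting the derivative to zero: Σxᵢ(yᵢ − βxᵢ)/4 − β/9 = 0, so β = Σxᵢyᵢ / (Σxᵢ² + σ²/τ²).
Σxᵢyᵢ = 5·13 + 4·7 + 6·14 + 4·8 = 209; Σxᵢ² = 93; σ²/τ² = 4/9.
β̂_MAP = 209 / (93 + 4/9) = 209/(841/9) = 1881/841 ≈ 2.237.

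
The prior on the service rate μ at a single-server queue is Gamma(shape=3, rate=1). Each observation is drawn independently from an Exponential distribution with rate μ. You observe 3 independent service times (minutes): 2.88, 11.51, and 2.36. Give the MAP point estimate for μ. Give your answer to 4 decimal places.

The Exponential(rate=μ) likelihood is ∝ μ^n e^(−μΣtᵢ). Here n = 3 and Σtᵢ = 2.88 + 11.51 + 2.36 = 16.75.
Posterior ∝ μ^2e^(−1μ) · μ^3e^(−16.75μ) = μ^5e^(−17.75μ), i.e. Gamma(6, 17.75).
Mode = (a−1)/b = 5/17.75 ≈ 0.2817.

μ̂_MAP = 0.2817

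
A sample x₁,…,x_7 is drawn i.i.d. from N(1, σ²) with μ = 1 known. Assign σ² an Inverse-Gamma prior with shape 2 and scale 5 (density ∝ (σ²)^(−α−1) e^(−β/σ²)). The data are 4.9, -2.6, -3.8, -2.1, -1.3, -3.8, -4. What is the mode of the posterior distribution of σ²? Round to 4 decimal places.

Sum of squared deviations about the known mean: SS = (4.9−1)² + (-2.6−1)² + (-3.8−1)² + (-2.1−1)² + (-1.3−1)² + (-3.8−1)² + (-4−1)² = 114.15.
The Normal likelihood contributes (σ²)^(−n/2) exp(−SS/(2σ²)), so the posterior is Inverse-Gamma(α + n/2, β + SS/2) = Inverse-Gamma(5.5, 62.075).
The mode of Inverse-Gamma(a, b) is b/(a+1) = 62.075/6.5 ≈ 9.5500.

σ̂²_MAP = 9.5500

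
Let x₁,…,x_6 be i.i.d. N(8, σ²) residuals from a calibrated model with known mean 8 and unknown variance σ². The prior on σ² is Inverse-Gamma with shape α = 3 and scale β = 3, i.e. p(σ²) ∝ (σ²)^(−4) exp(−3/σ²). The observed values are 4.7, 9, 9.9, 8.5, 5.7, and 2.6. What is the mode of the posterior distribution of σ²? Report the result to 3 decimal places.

Sum of squared deviations about the known mean: SS = (4.7−8)² + (9−8)² + (9.9−8)² + (8.5−8)² + (5.7−8)² + (2.6−8)² = 50.2.
The Normal likelihood contributes (σ²)^(−n/2) exp(−SS/(2σ²)), so the posterior is Inverse-Gamma(α + n/2, β + SS/2) = Inverse-Gamma(6, 28.1).
The mode of Inverse-Gamma(a, b) is b/(a+1) = 28.1/7 ≈ 4.014.

σ̂²_MAP = 4.014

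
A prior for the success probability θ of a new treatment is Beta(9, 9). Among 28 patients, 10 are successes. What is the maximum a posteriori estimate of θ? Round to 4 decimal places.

θ̂_MAP = 0.4091

Prior: Beta(9, 9).
Data: 10 successes in 28 trials. The binomial likelihood contributes θ^10(1−θ)^18, so the posterior is Beta(9+10, 9+18) = Beta(19, 27).
For Beta(a, b) with a, b > 1 the mode is (a−1)/(a+b−2) = 18/44 ≈ 0.4091.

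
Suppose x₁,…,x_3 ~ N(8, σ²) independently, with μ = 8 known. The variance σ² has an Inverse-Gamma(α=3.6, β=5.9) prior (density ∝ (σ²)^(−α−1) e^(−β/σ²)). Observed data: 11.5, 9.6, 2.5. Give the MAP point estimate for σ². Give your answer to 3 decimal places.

σ̂²_MAP = 4.661

Sum of squared deviations about the known mean: SS = (11.5−8)² + (9.6−8)² + (2.5−8)² = 45.06.
The Normal likelihood contributes (σ²)^(−n/2) exp(−SS/(2σ²)), so the posterior is Inverse-Gamma(α + n/2, β + SS/2) = Inverse-Gamma(5.1, 28.43).
The mode of Inverse-Gamma(a, b) is b/(a+1) = 28.43/6.1 ≈ 4.661.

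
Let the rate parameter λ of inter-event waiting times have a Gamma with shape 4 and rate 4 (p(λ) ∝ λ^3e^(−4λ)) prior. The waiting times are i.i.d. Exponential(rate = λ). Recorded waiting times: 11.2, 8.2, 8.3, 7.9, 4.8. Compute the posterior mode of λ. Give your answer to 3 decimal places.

The Exponential(rate=λ) likelihood is ∝ λ^n e^(−λΣtᵢ). Here n = 5 and Σtᵢ = 11.2 + 8.2 + 8.3 + 7.9 + 4.8 = 40.4.
Posterior ∝ λ^3e^(−4λ) · λ^5e^(−40.4λ) = λ^8e^(−44.4λ), i.e. Gamma(9, 44.4).
Mode = (a−1)/b = 8/44.4 ≈ 0.180.

λ̂_MAP = 0.180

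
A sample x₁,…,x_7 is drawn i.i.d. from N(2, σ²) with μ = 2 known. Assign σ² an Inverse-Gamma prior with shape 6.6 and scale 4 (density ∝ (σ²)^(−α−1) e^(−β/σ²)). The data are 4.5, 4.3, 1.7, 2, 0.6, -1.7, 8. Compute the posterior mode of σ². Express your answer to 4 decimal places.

σ̂²_MAP = 3.2108

Sum of squared deviations about the known mean: SS = (4.5−2)² + (4.3−2)² + (1.7−2)² + (2−2)² + (0.6−2)² + (-1.7−2)² + (8−2)² = 63.28.
The Normal likelihood contributes (σ²)^(−n/2) exp(−SS/(2σ²)), so the posterior is Inverse-Gamma(α + n/2, β + SS/2) = Inverse-Gamma(10.1, 35.64).
The mode of Inverse-Gamma(a, b) is b/(a+1) = 35.64/11.1 ≈ 3.2108.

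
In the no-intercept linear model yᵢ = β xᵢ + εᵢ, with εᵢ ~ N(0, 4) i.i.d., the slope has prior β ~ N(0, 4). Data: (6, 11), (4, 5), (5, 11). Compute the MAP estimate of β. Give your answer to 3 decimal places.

log p(β | y) = −Σ(yᵢ − βxᵢ)²/(2·4) − β²/(2·4) + const.
Setting the derivative to zero: Σxᵢ(yᵢ − βxᵢ)/4 − β/4 = 0, so β = Σxᵢyᵢ / (Σxᵢ² + σ²/τ²).
Σxᵢyᵢ = 6·11 + 4·5 + 5·11 = 141; Σxᵢ² = 77; σ²/τ² = 1.
β̂_MAP = 141 / (77 + 1) = 141/78 ≈ 1.808.

β̂_MAP = 1.808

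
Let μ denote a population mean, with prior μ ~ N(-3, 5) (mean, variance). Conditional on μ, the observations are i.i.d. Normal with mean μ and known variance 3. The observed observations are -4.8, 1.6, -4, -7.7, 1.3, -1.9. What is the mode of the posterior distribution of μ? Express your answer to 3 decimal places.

μ̂_MAP = -2.621

n = 6; x̄ = ((-4.8) + 1.6 + (-4) + (-7.7) + 1.3 + (-1.9))/6 = -15.5/6 = -31/12 ≈ -2.5833.
For a Normal prior and Normal likelihood with known variance, the posterior is Normal; its mode equals its mean, the precision-weighted average.
Prior precision 1/σ₀² = 1/5 = 0.2; data precision n/σ² = 6/3 = 2.
μ̂ = (0.2·(-3) + 2·(-31/12)) / (0.2 + 2) = (-173/30)/2.2 = -173/66 ≈ -2.621.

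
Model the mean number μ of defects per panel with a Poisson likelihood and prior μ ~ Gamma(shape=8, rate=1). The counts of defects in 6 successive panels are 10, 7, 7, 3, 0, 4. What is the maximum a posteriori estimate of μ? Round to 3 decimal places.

Σxᵢ = 10+7+7+3+0+4 = 31, with n = 6.
Posterior ∝ μ^7e^(−1μ) · μ^31e^(−6μ) = μ^38e^(−7μ), i.e. Gamma(shape=39, rate=7).
The mode of a Gamma(a, b) with a ≥ 1 (shape–rate) is (a−1)/b = 38/7 ≈ 5.429.

μ̂_MAP = 5.429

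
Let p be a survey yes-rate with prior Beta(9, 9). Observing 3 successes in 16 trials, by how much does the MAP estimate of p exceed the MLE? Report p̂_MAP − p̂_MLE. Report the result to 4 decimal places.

Posterior is Beta(12, 22); MAP = (12−1)/(34−2) = 11/32 ≈ 0.34375.
MLE ignores the prior: p̂_MLE = k/n = 3/16 ≈ 0.18750.
Difference = 11/32 − 3/16 = 5/32 ≈ 0.1563.

MAP − MLE = 0.1563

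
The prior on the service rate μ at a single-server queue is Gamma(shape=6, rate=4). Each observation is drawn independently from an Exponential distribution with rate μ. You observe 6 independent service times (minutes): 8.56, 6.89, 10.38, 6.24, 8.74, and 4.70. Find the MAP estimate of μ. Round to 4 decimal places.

The Exponential(rate=μ) likelihood is ∝ μ^n e^(−μΣtᵢ). Here n = 6 and Σtᵢ = 8.56 + 6.89 + 10.38 + 6.24 + 8.74 + 4.70 = 45.51.
Posterior ∝ μ^5e^(−4μ) · μ^6e^(−45.51μ) = μ^11e^(−49.51μ), i.e. Gamma(12, 49.51).
Mode = (a−1)/b = 11/49.51 ≈ 0.2222.

μ̂_MAP = 0.2222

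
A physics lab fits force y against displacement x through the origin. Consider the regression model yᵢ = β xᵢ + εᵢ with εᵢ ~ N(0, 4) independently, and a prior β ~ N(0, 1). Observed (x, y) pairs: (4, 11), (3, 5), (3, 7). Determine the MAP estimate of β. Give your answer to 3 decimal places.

log p(β | y) = −Σ(yᵢ − βxᵢ)²/(2·4) − β²/(2·1) + const.
Setting the derivative to zero: Σxᵢ(yᵢ − βxᵢ)/4 − β/1 = 0, so β = Σxᵢyᵢ / (Σxᵢ² + σ²/τ²).
Σxᵢyᵢ = 4·11 + 3·5 + 3·7 = 80; Σxᵢ² = 34; σ²/τ² = 4.
β̂_MAP = 80 / (34 + 4) = 80/38 ≈ 2.105.

β̂_MAP = 2.105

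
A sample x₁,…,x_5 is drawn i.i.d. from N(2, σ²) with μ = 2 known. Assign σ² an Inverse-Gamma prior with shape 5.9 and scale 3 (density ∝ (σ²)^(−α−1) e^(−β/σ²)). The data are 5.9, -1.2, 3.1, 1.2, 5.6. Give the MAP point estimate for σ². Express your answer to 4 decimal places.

σ̂²_MAP = 2.4606

Sum of squared deviations about the known mean: SS = (5.9−2)² + (-1.2−2)² + (3.1−2)² + (1.2−2)² + (5.6−2)² = 40.26.
The Normal likelihood contributes (σ²)^(−n/2) exp(−SS/(2σ²)), so the posterior is Inverse-Gamma(α + n/2, β + SS/2) = Inverse-Gamma(8.4, 23.13).
The mode of Inverse-Gamma(a, b) is b/(a+1) = 23.13/9.4 ≈ 2.4606.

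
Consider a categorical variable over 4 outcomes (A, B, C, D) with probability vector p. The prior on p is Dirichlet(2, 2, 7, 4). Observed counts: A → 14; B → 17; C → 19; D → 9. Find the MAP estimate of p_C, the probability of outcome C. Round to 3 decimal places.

MAP estimate of p_C = 0.357

The posterior is Dirichlet(αᵢ + nᵢ) = Dirichlet(16, 19, 26, 13).
For a Dirichlet(a₁,…,a_K) with all aᵢ > 1, the mode has j-th component (aⱼ − 1)/(Σaᵢ − K).
Here Σaᵢ = 74 and K = 4, so p_C = (26 − 1)/(74 − 4) = 25/70 ≈ 0.357.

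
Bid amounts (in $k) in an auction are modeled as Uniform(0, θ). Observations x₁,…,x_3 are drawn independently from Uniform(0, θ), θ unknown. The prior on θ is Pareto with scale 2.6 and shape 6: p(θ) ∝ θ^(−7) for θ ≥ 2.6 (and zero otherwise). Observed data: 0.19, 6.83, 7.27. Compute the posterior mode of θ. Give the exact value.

The Uniform(0, θ) likelihood is θ^(−n) for θ ≥ max(xᵢ), zero otherwise. Here max(xᵢ) = 7.27.
Posterior ∝ θ^(−7) · θ^(−3) = θ^(−10) on θ ≥ max(2.6, 7.27) = 7.27.
This density is strictly decreasing in θ, so the posterior mode lies at the lower boundary of the support.

θ̂_MAP = 7.27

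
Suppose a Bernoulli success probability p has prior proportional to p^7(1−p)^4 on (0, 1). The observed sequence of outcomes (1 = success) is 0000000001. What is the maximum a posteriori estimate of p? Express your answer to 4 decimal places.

p̂_MAP = 0.3810

The prior density ∝ p^7(1−p)^4 is the kernel of Beta(8, 5).
Data: 1 success in 10 trials (from the sequence). The binomial likelihood contributes p(1−p)^9, so the posterior is Beta(8+1, 5+9) = Beta(9, 14).
For Beta(a, b) with a, b > 1 the mode is (a−1)/(a+b−2) = 8/21 ≈ 0.3810.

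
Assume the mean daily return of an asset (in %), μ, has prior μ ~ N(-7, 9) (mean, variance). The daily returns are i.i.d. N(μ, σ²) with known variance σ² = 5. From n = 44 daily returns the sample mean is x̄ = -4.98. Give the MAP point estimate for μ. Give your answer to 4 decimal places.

n = 44, x̄ = -4.98.
For a Normal prior and Normal likelihood with known variance, the posterior is Normal; its mode equals its mean, the precision-weighted average.
Prior precision 1/σ₀² = 1/9; data precision n/σ² = 44/5 = 8.8.
μ̂ = ((1/9)·(-7) + 8.8·(-4.98)) / (1/9 + 8.8) = (-50177/1125)/(401/45) = -50177/10025 ≈ -5.0052.

μ̂_MAP = -5.0052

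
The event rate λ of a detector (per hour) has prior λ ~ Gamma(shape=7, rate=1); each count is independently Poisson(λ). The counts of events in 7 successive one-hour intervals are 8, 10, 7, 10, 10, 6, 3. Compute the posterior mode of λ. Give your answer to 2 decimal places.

λ̂_MAP = 7.50

Σxᵢ = 8+10+7+10+10+6+3 = 54, with n = 7.
Posterior ∝ λ^6e^(−1λ) · λ^54e^(−7λ) = λ^60e^(−8λ), i.e. Gamma(shape=61, rate=8).
The mode of a Gamma(a, b) with a ≥ 1 (shape–rate) is (a−1)/b = 60/8 ≈ 7.50.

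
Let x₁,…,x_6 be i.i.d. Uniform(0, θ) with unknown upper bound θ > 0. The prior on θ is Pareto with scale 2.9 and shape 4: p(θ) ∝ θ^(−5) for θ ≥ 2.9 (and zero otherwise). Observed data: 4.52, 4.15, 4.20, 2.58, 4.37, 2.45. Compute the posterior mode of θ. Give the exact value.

The Uniform(0, θ) likelihood is θ^(−n) for θ ≥ max(xᵢ), zero otherwise. Here max(xᵢ) = 4.52.
Posterior ∝ θ^(−5) · θ^(−6) = θ^(−11) on θ ≥ max(2.9, 4.52) = 4.52.
This density is strictly decreasing in θ, so the posterior mode lies at the lower boundary of the support.

θ̂_MAP = 4.52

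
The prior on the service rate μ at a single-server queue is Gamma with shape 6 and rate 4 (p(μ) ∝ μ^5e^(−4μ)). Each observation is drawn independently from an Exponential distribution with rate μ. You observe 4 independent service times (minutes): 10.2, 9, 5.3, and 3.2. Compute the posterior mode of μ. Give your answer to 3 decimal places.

The Exponential(rate=μ) likelihood is ∝ μ^n e^(−μΣtᵢ). Here n = 4 and Σtᵢ = 10.2 + 9 + 5.3 + 3.2 = 27.7.
Posterior ∝ μ^5e^(−4μ) · μ^4e^(−27.7μ) = μ^9e^(−31.7μ), i.e. Gamma(10, 31.7).
Mode = (a−1)/b = 9/31.7 ≈ 0.284.

μ̂_MAP = 0.284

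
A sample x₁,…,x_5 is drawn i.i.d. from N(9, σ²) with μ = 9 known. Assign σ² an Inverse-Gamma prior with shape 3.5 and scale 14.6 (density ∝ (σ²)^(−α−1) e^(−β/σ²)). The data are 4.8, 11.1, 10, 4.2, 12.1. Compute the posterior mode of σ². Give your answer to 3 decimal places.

σ̂²_MAP = 6.064

Sum of squared deviations about the known mean: SS = (4.8−9)² + (11.1−9)² + (10−9)² + (4.2−9)² + (12.1−9)² = 55.7.
The Normal likelihood contributes (σ²)^(−n/2) exp(−SS/(2σ²)), so the posterior is Inverse-Gamma(α + n/2, β + SS/2) = Inverse-Gamma(6, 42.45).
The mode of Inverse-Gamma(a, b) is b/(a+1) = 42.45/7 ≈ 6.064.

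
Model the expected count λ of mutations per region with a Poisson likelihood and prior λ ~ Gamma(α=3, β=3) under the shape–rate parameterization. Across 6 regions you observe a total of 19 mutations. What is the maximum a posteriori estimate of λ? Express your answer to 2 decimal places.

Σxᵢ = 19, n = 6.
Posterior ∝ λ^2e^(−3λ) · λ^19e^(−6λ) = λ^21e^(−9λ), i.e. Gamma(shape=22, rate=9).
The mode of a Gamma(a, b) with a ≥ 1 (shape–rate) is (a−1)/b = 21/9 ≈ 2.33.

λ̂_MAP = 2.33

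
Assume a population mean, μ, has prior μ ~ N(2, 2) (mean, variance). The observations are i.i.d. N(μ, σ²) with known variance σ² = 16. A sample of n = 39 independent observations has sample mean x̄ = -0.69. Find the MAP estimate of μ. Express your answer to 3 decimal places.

μ̂_MAP = -0.232

n = 39, x̄ = -0.69.
For a Normal prior and Normal likelihood with known variance, the posterior is Normal; its mode equals its mean, the precision-weighted average.
Prior precision 1/σ₀² = 1/2 = 0.5; data precision n/σ² = 39/16 = 2.4375.
μ̂ = (0.5·2 + 2.4375·(-0.69)) / (0.5 + 2.4375) = (-0.681875)/2.9375 = -1091/4700 ≈ -0.232.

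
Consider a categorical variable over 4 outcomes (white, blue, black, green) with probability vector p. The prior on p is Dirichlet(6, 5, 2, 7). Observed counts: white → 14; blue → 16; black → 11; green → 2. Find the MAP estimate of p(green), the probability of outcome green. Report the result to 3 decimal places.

MAP estimate of p(green) = 0.136

The posterior is Dirichlet(αᵢ + nᵢ) = Dirichlet(20, 21, 13, 9).
For a Dirichlet(a₁,…,a_K) with all aᵢ > 1, the mode has j-th component (aⱼ − 1)/(Σaᵢ − K).
Here Σaᵢ = 63 and K = 4, so p(green) = (9 − 1)/(63 − 4) = 8/59 ≈ 0.136.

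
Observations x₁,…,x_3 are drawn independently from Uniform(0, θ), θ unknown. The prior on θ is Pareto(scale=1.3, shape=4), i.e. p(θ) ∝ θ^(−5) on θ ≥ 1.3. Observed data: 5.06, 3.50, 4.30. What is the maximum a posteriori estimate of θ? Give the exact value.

The Uniform(0, θ) likelihood is θ^(−n) for θ ≥ max(xᵢ), zero otherwise. Here max(xᵢ) = 5.06.
Posterior ∝ θ^(−5) · θ^(−3) = θ^(−8) on θ ≥ max(1.3, 5.06) = 5.06.
This density is strictly decreasing in θ, so the posterior mode lies at the lower boundary of the support.

θ̂_MAP = 5.06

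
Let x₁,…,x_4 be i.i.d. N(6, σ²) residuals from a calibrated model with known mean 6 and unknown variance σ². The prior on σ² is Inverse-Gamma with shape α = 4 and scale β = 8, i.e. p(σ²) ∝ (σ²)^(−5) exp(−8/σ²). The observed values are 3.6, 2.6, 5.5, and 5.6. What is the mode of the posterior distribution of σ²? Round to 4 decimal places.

Sum of squared deviations about the known mean: SS = (3.6−6)² + (2.6−6)² + (5.5−6)² + (5.6−6)² = 17.73.
The Normal likelihood contributes (σ²)^(−n/2) exp(−SS/(2σ²)), so the posterior is Inverse-Gamma(α + n/2, β + SS/2) = Inverse-Gamma(6, 16.865).
The mode of Inverse-Gamma(a, b) is b/(a+1) = 16.865/7 ≈ 2.4093.

σ̂²_MAP = 2.4093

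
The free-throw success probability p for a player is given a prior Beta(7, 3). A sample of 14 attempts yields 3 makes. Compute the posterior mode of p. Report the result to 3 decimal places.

Prior: Beta(7, 3).
Data: 3 successes in 14 trials. The binomial likelihood contributes p^3(1−p)^11, so the posterior is Beta(7+3, 3+11) = Beta(10, 14).
For Beta(a, b) with a, b > 1 the mode is (a−1)/(a+b−2) = 9/22 ≈ 0.409.

p̂_MAP = 0.409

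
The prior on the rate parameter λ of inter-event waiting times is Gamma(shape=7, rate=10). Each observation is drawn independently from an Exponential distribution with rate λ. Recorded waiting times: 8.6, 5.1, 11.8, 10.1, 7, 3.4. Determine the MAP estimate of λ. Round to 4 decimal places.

The Exponential(rate=λ) likelihood is ∝ λ^n e^(−λΣtᵢ). Here n = 6 and Σtᵢ = 8.6 + 5.1 + 11.8 + 10.1 + 7 + 3.4 = 46.
Posterior ∝ λ^6e^(−10λ) · λ^6e^(−46λ) = λ^12e^(−56λ), i.e. Gamma(13, 56).
Mode = (a−1)/b = 12/56 ≈ 0.2143.

λ̂_MAP = 0.2143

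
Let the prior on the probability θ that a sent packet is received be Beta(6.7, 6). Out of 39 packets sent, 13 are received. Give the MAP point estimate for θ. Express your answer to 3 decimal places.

Prior: Beta(6.7, 6).
Data: 13 successes in 39 trials. The binomial likelihood contributes θ^13(1−θ)^26, so the posterior is Beta(6.7+13, 6+26) = Beta(19.7, 32).
For Beta(a, b) with a, b > 1 the mode is (a−1)/(a+b−2) = 18.7/49.7 ≈ 0.376.

θ̂_MAP = 0.376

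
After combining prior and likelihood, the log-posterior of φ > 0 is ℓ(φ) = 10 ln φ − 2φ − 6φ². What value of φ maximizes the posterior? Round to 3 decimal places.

φ̂_MAP = 0.833

ℓ'(φ) = 10/φ − 2 − 12φ. Setting this to zero and multiplying by φ: 12φ² + 2φ − 10 = 0.
φ = (−2 + √(2² + 4·12·10)) / (2·12) = (−2 + √484) / 24 = (−2 + 22)/24 = 5/6.
ℓ''(φ) = −10/φ² − 12 < 0, confirming a maximum.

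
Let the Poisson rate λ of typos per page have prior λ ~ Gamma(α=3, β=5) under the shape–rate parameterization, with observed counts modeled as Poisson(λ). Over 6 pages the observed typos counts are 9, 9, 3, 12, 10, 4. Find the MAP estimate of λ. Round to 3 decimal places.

Σxᵢ = 9+9+3+12+10+4 = 47, with n = 6.
Posterior ∝ λ^2e^(−5λ) · λ^47e^(−6λ) = λ^49e^(−11λ), i.e. Gamma(shape=50, rate=11).
The mode of a Gamma(a, b) with a ≥ 1 (shape–rate) is (a−1)/b = 49/11 ≈ 4.455.

λ̂_MAP = 4.455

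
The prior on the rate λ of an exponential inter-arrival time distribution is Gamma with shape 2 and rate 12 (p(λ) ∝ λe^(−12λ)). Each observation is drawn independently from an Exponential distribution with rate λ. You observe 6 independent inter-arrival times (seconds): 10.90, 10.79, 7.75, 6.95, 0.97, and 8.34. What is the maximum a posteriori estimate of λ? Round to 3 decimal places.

The Exponential(rate=λ) likelihood is ∝ λ^n e^(−λΣtᵢ). Here n = 6 and Σtᵢ = 10.90 + 10.79 + 7.75 + 6.95 + 0.97 + 8.34 = 45.70.
Posterior ∝ λe^(−12λ) · λ^6e^(−45.70λ) = λ^7e^(−57.70λ), i.e. Gamma(8, 57.70).
Mode = (a−1)/b = 7/57.70 ≈ 0.121.

λ̂_MAP = 0.121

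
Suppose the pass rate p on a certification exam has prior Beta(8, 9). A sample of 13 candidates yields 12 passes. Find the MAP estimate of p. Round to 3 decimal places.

Prior: Beta(8, 9).
Data: 12 successes in 13 trials. The binomial likelihood contributes p^12(1−p)^1, so the posterior is Beta(8+12, 9+1) = Beta(20, 10).
For Beta(a, b) with a, b > 1 the mode is (a−1)/(a+b−2) = 19/28 ≈ 0.679.

p̂_MAP = 0.679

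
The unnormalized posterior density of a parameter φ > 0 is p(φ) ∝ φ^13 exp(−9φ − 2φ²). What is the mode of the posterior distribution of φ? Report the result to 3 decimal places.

ℓ'(φ) = 13/φ − 9 − 4φ. Setting this to zero and multiplying by φ: 4φ² + 9φ − 13 = 0.
φ = (−9 + √(9² + 4·4·13)) / (2·4) = (−9 + √289) / 8 = (−9 + 17)/8 = 1.
ℓ''(φ) = −13/φ² − 4 < 0, confirming a maximum.

φ̂_MAP = 1.000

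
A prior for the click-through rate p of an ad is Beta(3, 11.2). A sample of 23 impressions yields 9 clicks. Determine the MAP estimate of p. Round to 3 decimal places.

p̂_MAP = 0.313

Prior: Beta(3, 11.2).
Data: 9 successes in 23 trials. The binomial likelihood contributes p^9(1−p)^14, so the posterior is Beta(3+9, 11.2+14) = Beta(12, 25.2).
For Beta(a, b) with a, b > 1 the mode is (a−1)/(a+b−2) = 11/35.2 ≈ 0.313.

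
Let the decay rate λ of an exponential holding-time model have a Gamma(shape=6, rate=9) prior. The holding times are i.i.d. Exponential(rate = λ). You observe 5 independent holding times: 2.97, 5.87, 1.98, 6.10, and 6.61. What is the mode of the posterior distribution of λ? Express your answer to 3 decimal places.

The Exponential(rate=λ) likelihood is ∝ λ^n e^(−λΣtᵢ). Here n = 5 and Σtᵢ = 2.97 + 5.87 + 1.98 + 6.10 + 6.61 = 23.53.
Posterior ∝ λ^5e^(−9λ) · λ^5e^(−23.53λ) = λ^10e^(−32.53λ), i.e. Gamma(11, 32.53).
Mode = (a−1)/b = 10/32.53 ≈ 0.307.

λ̂_MAP = 0.307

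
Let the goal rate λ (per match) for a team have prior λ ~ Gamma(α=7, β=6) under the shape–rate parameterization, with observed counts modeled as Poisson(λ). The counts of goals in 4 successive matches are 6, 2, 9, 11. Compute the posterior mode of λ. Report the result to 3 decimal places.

λ̂_MAP = 3.400

Σxᵢ = 6+2+9+11 = 28, with n = 4.
Posterior ∝ λ^6e^(−6λ) · λ^28e^(−4λ) = λ^34e^(−10λ), i.e. Gamma(shape=35, rate=10).
The mode of a Gamma(a, b) with a ≥ 1 (shape–rate) is (a−1)/b = 34/10 ≈ 3.400.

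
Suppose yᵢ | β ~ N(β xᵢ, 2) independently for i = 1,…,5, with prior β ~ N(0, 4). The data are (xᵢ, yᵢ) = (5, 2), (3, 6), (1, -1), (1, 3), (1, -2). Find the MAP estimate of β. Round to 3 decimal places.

β̂_MAP = 0.747

log p(β | y) = −Σ(yᵢ − βxᵢ)²/(2·2) − β²/(2·4) + const.
Setting the derivative to zero: Σxᵢ(yᵢ − βxᵢ)/2 − β/4 = 0, so β = Σxᵢyᵢ / (Σxᵢ² + σ²/τ²).
Σxᵢyᵢ = 5·2 + 3·6 + 1·(-1) + 1·3 + 1·(-2) = 28; Σxᵢ² = 37; σ²/τ² = 0.5.
β̂_MAP = 28 / (37 + 0.5) = 28/37.5 ≈ 0.747.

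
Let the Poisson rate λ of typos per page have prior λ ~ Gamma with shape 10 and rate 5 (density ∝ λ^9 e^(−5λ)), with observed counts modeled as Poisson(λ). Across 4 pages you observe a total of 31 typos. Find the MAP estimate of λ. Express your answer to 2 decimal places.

Σxᵢ = 31, n = 4.
Posterior ∝ λ^9e^(−5λ) · λ^31e^(−4λ) = λ^40e^(−9λ), i.e. Gamma(shape=41, rate=9).
The mode of a Gamma(a, b) with a ≥ 1 (shape–rate) is (a−1)/b = 40/9 ≈ 4.44.

λ̂_MAP = 4.44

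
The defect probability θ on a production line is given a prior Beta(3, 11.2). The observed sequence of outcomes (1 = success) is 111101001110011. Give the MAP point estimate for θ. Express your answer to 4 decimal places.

Prior: Beta(3, 11.2).
Data: 10 successes in 15 trials (from the sequence). The binomial likelihood contributes θ^10(1−θ)^5, so the posterior is Beta(3+10, 11.2+5) = Beta(13, 16.2).
For Beta(a, b) with a, b > 1 the mode is (a−1)/(a+b−2) = 12/27.2 ≈ 0.4412.

θ̂_MAP = 0.4412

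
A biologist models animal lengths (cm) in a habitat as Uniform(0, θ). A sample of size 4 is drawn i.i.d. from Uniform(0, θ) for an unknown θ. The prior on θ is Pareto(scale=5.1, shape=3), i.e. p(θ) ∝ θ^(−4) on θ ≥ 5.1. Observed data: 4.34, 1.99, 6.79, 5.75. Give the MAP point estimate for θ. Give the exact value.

The Uniform(0, θ) likelihood is θ^(−n) for θ ≥ max(xᵢ), zero otherwise. Here max(xᵢ) = 6.79.
Posterior ∝ θ^(−4) · θ^(−4) = θ^(−8) on θ ≥ max(5.1, 6.79) = 6.79.
This density is strictly decreasing in θ, so the posterior mode lies at the lower boundary of the support.

θ̂_MAP = 6.79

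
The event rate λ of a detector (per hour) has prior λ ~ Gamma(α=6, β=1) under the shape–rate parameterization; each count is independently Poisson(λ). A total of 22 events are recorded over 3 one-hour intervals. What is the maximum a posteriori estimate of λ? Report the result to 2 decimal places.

λ̂_MAP = 6.75

Σxᵢ = 22, n = 3.
Posterior ∝ λ^5e^(−1λ) · λ^22e^(−3λ) = λ^27e^(−4λ), i.e. Gamma(shape=28, rate=4).
The mode of a Gamma(a, b) with a ≥ 1 (shape–rate) is (a−1)/b = 27/4 ≈ 6.75.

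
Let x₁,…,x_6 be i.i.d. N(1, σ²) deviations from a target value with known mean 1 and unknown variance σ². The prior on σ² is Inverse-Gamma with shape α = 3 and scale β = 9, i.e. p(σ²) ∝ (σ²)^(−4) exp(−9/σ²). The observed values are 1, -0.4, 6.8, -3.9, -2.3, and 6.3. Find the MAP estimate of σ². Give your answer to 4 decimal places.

σ̂²_MAP = 8.3279

Sum of squared deviations about the known mean: SS = (1−1)² + (-0.4−1)² + (6.8−1)² + (-3.9−1)² + (-2.3−1)² + (6.3−1)² = 98.59.
The Normal likelihood contributes (σ²)^(−n/2) exp(−SS/(2σ²)), so the posterior is Inverse-Gamma(α + n/2, β + SS/2) = Inverse-Gamma(6, 58.295).
The mode of Inverse-Gamma(a, b) is b/(a+1) = 58.295/7 ≈ 8.3279.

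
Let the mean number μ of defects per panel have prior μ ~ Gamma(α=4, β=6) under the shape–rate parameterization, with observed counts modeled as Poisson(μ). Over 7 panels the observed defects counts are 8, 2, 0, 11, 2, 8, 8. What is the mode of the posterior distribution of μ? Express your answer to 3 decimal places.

μ̂_MAP = 3.231

Σxᵢ = 8+2+0+11+2+8+8 = 39, with n = 7.
Posterior ∝ μ^3e^(−6μ) · μ^39e^(−7μ) = μ^42e^(−13μ), i.e. Gamma(shape=43, rate=13).
The mode of a Gamma(a, b) with a ≥ 1 (shape–rate) is (a−1)/b = 42/13 ≈ 3.231.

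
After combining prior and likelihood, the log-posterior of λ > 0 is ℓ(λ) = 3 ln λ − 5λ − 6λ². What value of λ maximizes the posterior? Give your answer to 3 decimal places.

ℓ'(λ) = 3/λ − 5 − 12λ. Setting this to zero and multiplying by λ: 12λ² + 5λ − 3 = 0.
λ = (−5 + √(5² + 4·12·3)) / (2·12) = (−5 + √169) / 24 = (−5 + 13)/24 = 1/3.
ℓ''(λ) = −3/λ² − 12 < 0, confirming a maximum.

λ̂_MAP = 0.333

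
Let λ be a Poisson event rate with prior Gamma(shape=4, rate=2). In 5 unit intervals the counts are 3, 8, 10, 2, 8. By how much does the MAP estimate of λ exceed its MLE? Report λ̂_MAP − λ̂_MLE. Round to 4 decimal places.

MAP − MLE = -1.3429

Σxᵢ = 31. Posterior is Gamma(35, 7); MAP = (35−1)/7 = 34/7 ≈ 4.85714.
MLE = x̄ = 31/5 ≈ 6.20000.
Difference = 34/7 − 31/5 = -47/35 ≈ -1.3429.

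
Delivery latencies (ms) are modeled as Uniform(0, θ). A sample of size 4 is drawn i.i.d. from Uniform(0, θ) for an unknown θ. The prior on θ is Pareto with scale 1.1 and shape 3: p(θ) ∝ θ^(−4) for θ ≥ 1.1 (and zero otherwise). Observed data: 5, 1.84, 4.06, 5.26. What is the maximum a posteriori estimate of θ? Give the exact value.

θ̂_MAP = 5.26

The Uniform(0, θ) likelihood is θ^(−n) for θ ≥ max(xᵢ), zero otherwise. Here max(xᵢ) = 5.26.
Posterior ∝ θ^(−4) · θ^(−4) = θ^(−8) on θ ≥ max(1.1, 5.26) = 5.26.
This density is strictly decreasing in θ, so the posterior mode lies at the lower boundary of the support.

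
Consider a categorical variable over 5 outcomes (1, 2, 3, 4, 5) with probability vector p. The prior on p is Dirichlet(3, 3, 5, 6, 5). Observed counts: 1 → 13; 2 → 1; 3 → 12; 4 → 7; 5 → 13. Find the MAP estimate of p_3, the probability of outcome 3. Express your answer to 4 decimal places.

MAP estimate: 0.2540

The posterior is Dirichlet(αᵢ + nᵢ) = Dirichlet(16, 4, 17, 13, 18).
For a Dirichlet(a₁,…,a_K) with all aᵢ > 1, the mode has j-th component (aⱼ − 1)/(Σaᵢ − K).
Here Σaᵢ = 68 and K = 5, so p_3 = (17 − 1)/(68 − 5) = 16/63 ≈ 0.2540.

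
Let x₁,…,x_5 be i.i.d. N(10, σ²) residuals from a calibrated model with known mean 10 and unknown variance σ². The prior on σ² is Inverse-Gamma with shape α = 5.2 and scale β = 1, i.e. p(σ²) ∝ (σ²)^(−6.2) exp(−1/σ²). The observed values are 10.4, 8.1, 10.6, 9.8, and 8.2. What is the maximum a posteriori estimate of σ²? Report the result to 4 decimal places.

Sum of squared deviations about the known mean: SS = (10.4−10)² + (8.1−10)² + (10.6−10)² + (9.8−10)² + (8.2−10)² = 7.41.
The Normal likelihood contributes (σ²)^(−n/2) exp(−SS/(2σ²)), so the posterior is Inverse-Gamma(α + n/2, β + SS/2) = Inverse-Gamma(7.7, 4.705).
The mode of Inverse-Gamma(a, b) is b/(a+1) = 4.705/8.7 ≈ 0.5408.

σ̂²_MAP = 0.5408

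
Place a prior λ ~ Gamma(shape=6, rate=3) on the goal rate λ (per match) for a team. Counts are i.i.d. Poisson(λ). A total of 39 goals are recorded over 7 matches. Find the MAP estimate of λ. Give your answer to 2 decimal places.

λ̂_MAP = 4.40

Σxᵢ = 39, n = 7.
Posterior ∝ λ^5e^(−3λ) · λ^39e^(−7λ) = λ^44e^(−10λ), i.e. Gamma(shape=45, rate=10).
The mode of a Gamma(a, b) with a ≥ 1 (shape–rate) is (a−1)/b = 44/10 ≈ 4.40.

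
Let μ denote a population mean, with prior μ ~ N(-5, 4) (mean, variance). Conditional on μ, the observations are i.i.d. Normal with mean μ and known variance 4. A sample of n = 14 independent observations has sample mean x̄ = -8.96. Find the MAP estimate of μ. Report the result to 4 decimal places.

n = 14, x̄ = -8.96.
For a Normal prior and Normal likelihood with known variance, the posterior is Normal; its mode equals its mean, the precision-weighted average.
Prior precision 1/σ₀² = 1/4 = 0.25; data precision n/σ² = 14/4 = 3.5.
μ̂ = (0.25·(-5) + 3.5·(-8.96)) / (0.25 + 3.5) = (-32.61)/3.75 = -8.6960.

μ̂_MAP = -8.6960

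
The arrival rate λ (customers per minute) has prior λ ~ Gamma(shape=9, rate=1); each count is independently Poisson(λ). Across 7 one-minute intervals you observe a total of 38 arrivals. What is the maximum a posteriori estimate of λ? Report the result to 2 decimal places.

λ̂_MAP = 5.75

Σxᵢ = 38, n = 7.
Posterior ∝ λ^8e^(−1λ) · λ^38e^(−7λ) = λ^46e^(−8λ), i.e. Gamma(shape=47, rate=8).
The mode of a Gamma(a, b) with a ≥ 1 (shape–rate) is (a−1)/b = 46/8 ≈ 5.75.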